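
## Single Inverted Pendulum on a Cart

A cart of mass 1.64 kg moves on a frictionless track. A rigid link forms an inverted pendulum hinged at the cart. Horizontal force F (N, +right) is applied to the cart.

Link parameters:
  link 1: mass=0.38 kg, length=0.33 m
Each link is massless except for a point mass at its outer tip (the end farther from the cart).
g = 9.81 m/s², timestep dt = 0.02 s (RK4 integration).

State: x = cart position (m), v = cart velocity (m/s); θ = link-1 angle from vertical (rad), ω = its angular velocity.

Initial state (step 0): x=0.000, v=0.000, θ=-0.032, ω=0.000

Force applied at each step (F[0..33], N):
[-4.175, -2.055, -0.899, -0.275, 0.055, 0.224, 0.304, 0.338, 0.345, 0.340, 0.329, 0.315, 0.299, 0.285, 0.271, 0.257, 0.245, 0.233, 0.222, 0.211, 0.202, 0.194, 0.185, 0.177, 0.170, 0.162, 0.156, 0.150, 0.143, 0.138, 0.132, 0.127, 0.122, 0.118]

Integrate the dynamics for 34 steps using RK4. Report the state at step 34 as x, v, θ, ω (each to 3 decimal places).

Answer: x=-0.029, v=-0.009, θ=0.005, ω=-0.007

Derivation:
apply F[0]=-4.175 → step 1: x=-0.000, v=-0.049, θ=-0.031, ω=0.131
apply F[1]=-2.055 → step 2: x=-0.002, v=-0.073, θ=-0.028, ω=0.186
apply F[2]=-0.899 → step 3: x=-0.003, v=-0.083, θ=-0.024, ω=0.200
apply F[3]=-0.275 → step 4: x=-0.005, v=-0.085, θ=-0.020, ω=0.194
apply F[4]=+0.055 → step 5: x=-0.007, v=-0.084, θ=-0.016, ω=0.179
apply F[5]=+0.224 → step 6: x=-0.008, v=-0.081, θ=-0.013, ω=0.160
apply F[6]=+0.304 → step 7: x=-0.010, v=-0.076, θ=-0.010, ω=0.141
apply F[7]=+0.338 → step 8: x=-0.011, v=-0.072, θ=-0.007, ω=0.123
apply F[8]=+0.345 → step 9: x=-0.013, v=-0.067, θ=-0.005, ω=0.106
apply F[9]=+0.340 → step 10: x=-0.014, v=-0.063, θ=-0.003, ω=0.090
apply F[10]=+0.329 → step 11: x=-0.015, v=-0.059, θ=-0.001, ω=0.077
apply F[11]=+0.315 → step 12: x=-0.016, v=-0.055, θ=0.000, ω=0.065
apply F[12]=+0.299 → step 13: x=-0.017, v=-0.051, θ=0.002, ω=0.055
apply F[13]=+0.285 → step 14: x=-0.018, v=-0.048, θ=0.003, ω=0.046
apply F[14]=+0.271 → step 15: x=-0.019, v=-0.045, θ=0.003, ω=0.038
apply F[15]=+0.257 → step 16: x=-0.020, v=-0.042, θ=0.004, ω=0.031
apply F[16]=+0.245 → step 17: x=-0.021, v=-0.039, θ=0.005, ω=0.025
apply F[17]=+0.233 → step 18: x=-0.022, v=-0.037, θ=0.005, ω=0.020
apply F[18]=+0.222 → step 19: x=-0.023, v=-0.034, θ=0.005, ω=0.016
apply F[19]=+0.211 → step 20: x=-0.023, v=-0.032, θ=0.006, ω=0.012
apply F[20]=+0.202 → step 21: x=-0.024, v=-0.030, θ=0.006, ω=0.009
apply F[21]=+0.194 → step 22: x=-0.024, v=-0.027, θ=0.006, ω=0.006
apply F[22]=+0.185 → step 23: x=-0.025, v=-0.025, θ=0.006, ω=0.004
apply F[23]=+0.177 → step 24: x=-0.025, v=-0.024, θ=0.006, ω=0.002
apply F[24]=+0.170 → step 25: x=-0.026, v=-0.022, θ=0.006, ω=-0.000
apply F[25]=+0.162 → step 26: x=-0.026, v=-0.020, θ=0.006, ω=-0.001
apply F[26]=+0.156 → step 27: x=-0.027, v=-0.018, θ=0.006, ω=-0.003
apply F[27]=+0.150 → step 28: x=-0.027, v=-0.017, θ=0.006, ω=-0.004
apply F[28]=+0.143 → step 29: x=-0.027, v=-0.015, θ=0.006, ω=-0.005
apply F[29]=+0.138 → step 30: x=-0.028, v=-0.014, θ=0.006, ω=-0.005
apply F[30]=+0.132 → step 31: x=-0.028, v=-0.013, θ=0.006, ω=-0.006
apply F[31]=+0.127 → step 32: x=-0.028, v=-0.011, θ=0.006, ω=-0.006
apply F[32]=+0.122 → step 33: x=-0.028, v=-0.010, θ=0.006, ω=-0.007
apply F[33]=+0.118 → step 34: x=-0.029, v=-0.009, θ=0.005, ω=-0.007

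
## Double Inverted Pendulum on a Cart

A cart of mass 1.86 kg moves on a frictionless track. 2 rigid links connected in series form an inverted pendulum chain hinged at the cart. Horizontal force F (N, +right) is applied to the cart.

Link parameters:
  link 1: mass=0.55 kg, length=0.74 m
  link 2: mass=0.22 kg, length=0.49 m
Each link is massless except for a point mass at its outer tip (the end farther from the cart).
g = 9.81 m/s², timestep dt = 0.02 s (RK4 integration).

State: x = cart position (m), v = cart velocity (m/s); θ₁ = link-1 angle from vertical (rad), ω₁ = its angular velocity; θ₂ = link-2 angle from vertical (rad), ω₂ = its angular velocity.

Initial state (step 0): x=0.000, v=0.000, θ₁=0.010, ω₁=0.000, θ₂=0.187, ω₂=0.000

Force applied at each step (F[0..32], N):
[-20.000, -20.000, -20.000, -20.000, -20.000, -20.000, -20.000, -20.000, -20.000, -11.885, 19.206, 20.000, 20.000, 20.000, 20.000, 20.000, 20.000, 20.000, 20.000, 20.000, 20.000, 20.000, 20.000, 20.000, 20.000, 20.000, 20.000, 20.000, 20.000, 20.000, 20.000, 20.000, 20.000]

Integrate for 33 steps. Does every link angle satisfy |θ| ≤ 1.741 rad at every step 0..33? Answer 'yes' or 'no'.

apply F[0]=-20.000 → step 1: x=-0.002, v=-0.216, θ₁=0.013, ω₁=0.277, θ₂=0.188, ω₂=0.096
apply F[1]=-20.000 → step 2: x=-0.009, v=-0.432, θ₁=0.021, ω₁=0.556, θ₂=0.191, ω₂=0.188
apply F[2]=-20.000 → step 3: x=-0.019, v=-0.649, θ₁=0.035, ω₁=0.841, θ₂=0.195, ω₂=0.273
apply F[3]=-20.000 → step 4: x=-0.035, v=-0.868, θ₁=0.055, ω₁=1.134, θ₂=0.202, ω₂=0.348
apply F[4]=-20.000 → step 5: x=-0.054, v=-1.087, θ₁=0.080, ω₁=1.436, θ₂=0.209, ω₂=0.409
apply F[5]=-20.000 → step 6: x=-0.078, v=-1.307, θ₁=0.112, ω₁=1.749, θ₂=0.218, ω₂=0.454
apply F[6]=-20.000 → step 7: x=-0.106, v=-1.528, θ₁=0.150, ω₁=2.074, θ₂=0.227, ω₂=0.483
apply F[7]=-20.000 → step 8: x=-0.139, v=-1.749, θ₁=0.195, ω₁=2.411, θ₂=0.237, ω₂=0.497
apply F[8]=-20.000 → step 9: x=-0.176, v=-1.968, θ₁=0.247, ω₁=2.757, θ₂=0.247, ω₂=0.500
apply F[9]=-11.885 → step 10: x=-0.217, v=-2.099, θ₁=0.305, ω₁=3.000, θ₂=0.257, ω₂=0.499
apply F[10]=+19.206 → step 11: x=-0.257, v=-1.909, θ₁=0.363, ω₁=2.849, θ₂=0.267, ω₂=0.474
apply F[11]=+20.000 → step 12: x=-0.293, v=-1.716, θ₁=0.419, ω₁=2.717, θ₂=0.276, ω₂=0.426
apply F[12]=+20.000 → step 13: x=-0.326, v=-1.528, θ₁=0.472, ω₁=2.615, θ₂=0.284, ω₂=0.355
apply F[13]=+20.000 → step 14: x=-0.355, v=-1.344, θ₁=0.523, ω₁=2.541, θ₂=0.290, ω₂=0.260
apply F[14]=+20.000 → step 15: x=-0.380, v=-1.164, θ₁=0.574, ω₁=2.494, θ₂=0.294, ω₂=0.142
apply F[15]=+20.000 → step 16: x=-0.401, v=-0.987, θ₁=0.623, ω₁=2.471, θ₂=0.295, ω₂=0.001
apply F[16]=+20.000 → step 17: x=-0.419, v=-0.813, θ₁=0.673, ω₁=2.472, θ₂=0.294, ω₂=-0.160
apply F[17]=+20.000 → step 18: x=-0.434, v=-0.641, θ₁=0.722, ω₁=2.495, θ₂=0.289, ω₂=-0.340
apply F[18]=+20.000 → step 19: x=-0.445, v=-0.469, θ₁=0.773, ω₁=2.538, θ₂=0.280, ω₂=-0.537
apply F[19]=+20.000 → step 20: x=-0.452, v=-0.297, θ₁=0.824, ω₁=2.600, θ₂=0.267, ω₂=-0.746
apply F[20]=+20.000 → step 21: x=-0.457, v=-0.125, θ₁=0.877, ω₁=2.678, θ₂=0.250, ω₂=-0.965
apply F[21]=+20.000 → step 22: x=-0.457, v=0.049, θ₁=0.931, ω₁=2.771, θ₂=0.229, ω₂=-1.187
apply F[22]=+20.000 → step 23: x=-0.455, v=0.225, θ₁=0.988, ω₁=2.878, θ₂=0.203, ω₂=-1.408
apply F[23]=+20.000 → step 24: x=-0.448, v=0.404, θ₁=1.046, ω₁=2.997, θ₂=0.172, ω₂=-1.622
apply F[24]=+20.000 → step 25: x=-0.438, v=0.587, θ₁=1.108, ω₁=3.127, θ₂=0.138, ω₂=-1.822
apply F[25]=+20.000 → step 26: x=-0.425, v=0.775, θ₁=1.172, ω₁=3.268, θ₂=0.100, ω₂=-2.002
apply F[26]=+20.000 → step 27: x=-0.407, v=0.967, θ₁=1.238, ω₁=3.421, θ₂=0.058, ω₂=-2.155
apply F[27]=+20.000 → step 28: x=-0.386, v=1.164, θ₁=1.309, ω₁=3.586, θ₂=0.014, ω₂=-2.275
apply F[28]=+20.000 → step 29: x=-0.361, v=1.368, θ₁=1.382, ω₁=3.766, θ₂=-0.033, ω₂=-2.354
apply F[29]=+20.000 → step 30: x=-0.331, v=1.578, θ₁=1.459, ω₁=3.965, θ₂=-0.080, ω₂=-2.385
apply F[30]=+20.000 → step 31: x=-0.298, v=1.797, θ₁=1.541, ω₁=4.187, θ₂=-0.128, ω₂=-2.359
apply F[31]=+20.000 → step 32: x=-0.259, v=2.026, θ₁=1.627, ω₁=4.439, θ₂=-0.174, ω₂=-2.265
apply F[32]=+20.000 → step 33: x=-0.217, v=2.267, θ₁=1.719, ω₁=4.729, θ₂=-0.218, ω₂=-2.091
Max |angle| over trajectory = 1.719 rad; bound = 1.741 → within bound.

Answer: yes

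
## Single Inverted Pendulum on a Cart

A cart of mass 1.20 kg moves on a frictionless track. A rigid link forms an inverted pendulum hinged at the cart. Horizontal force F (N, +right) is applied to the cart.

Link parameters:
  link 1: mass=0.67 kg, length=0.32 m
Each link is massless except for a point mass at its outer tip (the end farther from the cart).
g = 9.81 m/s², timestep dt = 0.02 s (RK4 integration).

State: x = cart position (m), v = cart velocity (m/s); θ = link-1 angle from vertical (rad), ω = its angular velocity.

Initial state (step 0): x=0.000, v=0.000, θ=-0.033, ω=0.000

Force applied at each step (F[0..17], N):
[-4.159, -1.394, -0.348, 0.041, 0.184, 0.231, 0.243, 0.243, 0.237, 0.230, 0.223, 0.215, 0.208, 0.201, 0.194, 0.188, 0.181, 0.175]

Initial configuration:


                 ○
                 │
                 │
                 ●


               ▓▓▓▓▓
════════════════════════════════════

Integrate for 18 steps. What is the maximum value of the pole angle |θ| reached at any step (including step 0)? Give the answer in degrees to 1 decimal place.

Answer: 1.9°

Derivation:
apply F[0]=-4.159 → step 1: x=-0.001, v=-0.066, θ=-0.031, ω=0.185
apply F[1]=-1.394 → step 2: x=-0.002, v=-0.086, θ=-0.027, ω=0.230
apply F[2]=-0.348 → step 3: x=-0.004, v=-0.089, θ=-0.022, ω=0.225
apply F[3]=+0.041 → step 4: x=-0.006, v=-0.086, θ=-0.018, ω=0.203
apply F[4]=+0.184 → step 5: x=-0.007, v=-0.081, θ=-0.014, ω=0.178
apply F[5]=+0.231 → step 6: x=-0.009, v=-0.076, θ=-0.011, ω=0.154
apply F[6]=+0.243 → step 7: x=-0.010, v=-0.071, θ=-0.008, ω=0.132
apply F[7]=+0.243 → step 8: x=-0.012, v=-0.066, θ=-0.006, ω=0.113
apply F[8]=+0.237 → step 9: x=-0.013, v=-0.062, θ=-0.004, ω=0.096
apply F[9]=+0.230 → step 10: x=-0.014, v=-0.057, θ=-0.002, ω=0.081
apply F[10]=+0.223 → step 11: x=-0.015, v=-0.054, θ=-0.000, ω=0.069
apply F[11]=+0.215 → step 12: x=-0.016, v=-0.050, θ=0.001, ω=0.058
apply F[12]=+0.208 → step 13: x=-0.017, v=-0.047, θ=0.002, ω=0.048
apply F[13]=+0.201 → step 14: x=-0.018, v=-0.044, θ=0.003, ω=0.040
apply F[14]=+0.194 → step 15: x=-0.019, v=-0.041, θ=0.004, ω=0.033
apply F[15]=+0.188 → step 16: x=-0.020, v=-0.038, θ=0.004, ω=0.027
apply F[16]=+0.181 → step 17: x=-0.021, v=-0.035, θ=0.005, ω=0.022
apply F[17]=+0.175 → step 18: x=-0.021, v=-0.033, θ=0.005, ω=0.017
Max |angle| over trajectory = 0.033 rad = 1.9°.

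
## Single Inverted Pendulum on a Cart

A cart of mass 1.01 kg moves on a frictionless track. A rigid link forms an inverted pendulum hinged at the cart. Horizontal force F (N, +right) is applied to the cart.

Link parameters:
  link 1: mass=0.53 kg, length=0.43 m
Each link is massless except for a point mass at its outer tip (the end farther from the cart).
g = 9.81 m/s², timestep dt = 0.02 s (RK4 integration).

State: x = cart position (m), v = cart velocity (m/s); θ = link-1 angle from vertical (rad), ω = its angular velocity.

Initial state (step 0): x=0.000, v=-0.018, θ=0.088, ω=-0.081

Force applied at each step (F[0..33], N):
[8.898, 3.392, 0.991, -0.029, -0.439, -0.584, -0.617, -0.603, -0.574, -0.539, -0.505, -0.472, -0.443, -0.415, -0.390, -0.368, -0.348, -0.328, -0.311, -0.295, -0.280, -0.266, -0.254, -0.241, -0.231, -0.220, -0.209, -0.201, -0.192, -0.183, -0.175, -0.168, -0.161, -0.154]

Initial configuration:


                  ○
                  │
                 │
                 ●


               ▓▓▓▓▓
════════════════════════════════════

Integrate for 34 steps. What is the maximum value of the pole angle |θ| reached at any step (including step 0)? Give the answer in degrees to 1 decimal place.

apply F[0]=+8.898 → step 1: x=0.001, v=0.149, θ=0.083, ω=-0.428
apply F[1]=+3.392 → step 2: x=0.005, v=0.208, θ=0.073, ω=-0.529
apply F[2]=+0.991 → step 3: x=0.009, v=0.220, θ=0.063, ω=-0.528
apply F[3]=-0.029 → step 4: x=0.013, v=0.214, θ=0.053, ω=-0.487
apply F[4]=-0.439 → step 5: x=0.018, v=0.201, θ=0.043, ω=-0.433
apply F[5]=-0.584 → step 6: x=0.021, v=0.185, θ=0.035, ω=-0.379
apply F[6]=-0.617 → step 7: x=0.025, v=0.169, θ=0.028, ω=-0.329
apply F[7]=-0.603 → step 8: x=0.028, v=0.155, θ=0.022, ω=-0.283
apply F[8]=-0.574 → step 9: x=0.031, v=0.142, θ=0.017, ω=-0.243
apply F[9]=-0.539 → step 10: x=0.034, v=0.129, θ=0.012, ω=-0.209
apply F[10]=-0.505 → step 11: x=0.036, v=0.118, θ=0.009, ω=-0.178
apply F[11]=-0.472 → step 12: x=0.039, v=0.108, θ=0.005, ω=-0.152
apply F[12]=-0.443 → step 13: x=0.041, v=0.099, θ=0.002, ω=-0.128
apply F[13]=-0.415 → step 14: x=0.043, v=0.091, θ=0.000, ω=-0.109
apply F[14]=-0.390 → step 15: x=0.044, v=0.083, θ=-0.002, ω=-0.091
apply F[15]=-0.368 → step 16: x=0.046, v=0.076, θ=-0.004, ω=-0.076
apply F[16]=-0.348 → step 17: x=0.047, v=0.070, θ=-0.005, ω=-0.063
apply F[17]=-0.328 → step 18: x=0.049, v=0.064, θ=-0.006, ω=-0.052
apply F[18]=-0.311 → step 19: x=0.050, v=0.058, θ=-0.007, ω=-0.042
apply F[19]=-0.295 → step 20: x=0.051, v=0.053, θ=-0.008, ω=-0.034
apply F[20]=-0.280 → step 21: x=0.052, v=0.049, θ=-0.008, ω=-0.027
apply F[21]=-0.266 → step 22: x=0.053, v=0.044, θ=-0.009, ω=-0.020
apply F[22]=-0.254 → step 23: x=0.054, v=0.040, θ=-0.009, ω=-0.015
apply F[23]=-0.241 → step 24: x=0.055, v=0.036, θ=-0.010, ω=-0.010
apply F[24]=-0.231 → step 25: x=0.055, v=0.033, θ=-0.010, ω=-0.006
apply F[25]=-0.220 → step 26: x=0.056, v=0.029, θ=-0.010, ω=-0.003
apply F[26]=-0.209 → step 27: x=0.057, v=0.026, θ=-0.010, ω=-0.000
apply F[27]=-0.201 → step 28: x=0.057, v=0.023, θ=-0.010, ω=0.002
apply F[28]=-0.192 → step 29: x=0.057, v=0.020, θ=-0.010, ω=0.004
apply F[29]=-0.183 → step 30: x=0.058, v=0.018, θ=-0.010, ω=0.006
apply F[30]=-0.175 → step 31: x=0.058, v=0.015, θ=-0.009, ω=0.007
apply F[31]=-0.168 → step 32: x=0.058, v=0.013, θ=-0.009, ω=0.008
apply F[32]=-0.161 → step 33: x=0.059, v=0.011, θ=-0.009, ω=0.009
apply F[33]=-0.154 → step 34: x=0.059, v=0.009, θ=-0.009, ω=0.010
Max |angle| over trajectory = 0.088 rad = 5.0°.

Answer: 5.0°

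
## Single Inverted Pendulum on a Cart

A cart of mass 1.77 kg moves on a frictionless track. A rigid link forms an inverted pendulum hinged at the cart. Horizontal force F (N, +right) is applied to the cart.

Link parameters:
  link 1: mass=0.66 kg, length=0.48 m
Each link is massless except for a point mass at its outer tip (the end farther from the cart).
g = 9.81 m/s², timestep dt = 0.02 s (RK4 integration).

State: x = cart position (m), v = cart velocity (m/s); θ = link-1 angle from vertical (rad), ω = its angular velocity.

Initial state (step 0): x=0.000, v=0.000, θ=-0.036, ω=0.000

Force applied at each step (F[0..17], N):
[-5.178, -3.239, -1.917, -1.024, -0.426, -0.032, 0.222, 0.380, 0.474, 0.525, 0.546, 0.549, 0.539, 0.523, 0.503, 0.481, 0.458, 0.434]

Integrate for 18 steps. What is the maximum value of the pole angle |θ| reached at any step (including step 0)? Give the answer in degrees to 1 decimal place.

Answer: 2.1°

Derivation:
apply F[0]=-5.178 → step 1: x=-0.001, v=-0.056, θ=-0.035, ω=0.102
apply F[1]=-3.239 → step 2: x=-0.002, v=-0.090, θ=-0.032, ω=0.159
apply F[2]=-1.917 → step 3: x=-0.004, v=-0.109, θ=-0.029, ω=0.187
apply F[3]=-1.024 → step 4: x=-0.006, v=-0.119, θ=-0.025, ω=0.196
apply F[4]=-0.426 → step 5: x=-0.009, v=-0.122, θ=-0.021, ω=0.193
apply F[5]=-0.032 → step 6: x=-0.011, v=-0.121, θ=-0.017, ω=0.183
apply F[6]=+0.222 → step 7: x=-0.014, v=-0.117, θ=-0.014, ω=0.169
apply F[7]=+0.380 → step 8: x=-0.016, v=-0.112, θ=-0.011, ω=0.153
apply F[8]=+0.474 → step 9: x=-0.018, v=-0.106, θ=-0.008, ω=0.137
apply F[9]=+0.525 → step 10: x=-0.020, v=-0.100, θ=-0.005, ω=0.121
apply F[10]=+0.546 → step 11: x=-0.022, v=-0.093, θ=-0.003, ω=0.105
apply F[11]=+0.549 → step 12: x=-0.024, v=-0.087, θ=-0.001, ω=0.091
apply F[12]=+0.539 → step 13: x=-0.025, v=-0.081, θ=0.001, ω=0.078
apply F[13]=+0.523 → step 14: x=-0.027, v=-0.075, θ=0.002, ω=0.067
apply F[14]=+0.503 → step 15: x=-0.028, v=-0.070, θ=0.003, ω=0.057
apply F[15]=+0.481 → step 16: x=-0.030, v=-0.064, θ=0.004, ω=0.047
apply F[16]=+0.458 → step 17: x=-0.031, v=-0.060, θ=0.005, ω=0.039
apply F[17]=+0.434 → step 18: x=-0.032, v=-0.055, θ=0.006, ω=0.032
Max |angle| over trajectory = 0.036 rad = 2.1°.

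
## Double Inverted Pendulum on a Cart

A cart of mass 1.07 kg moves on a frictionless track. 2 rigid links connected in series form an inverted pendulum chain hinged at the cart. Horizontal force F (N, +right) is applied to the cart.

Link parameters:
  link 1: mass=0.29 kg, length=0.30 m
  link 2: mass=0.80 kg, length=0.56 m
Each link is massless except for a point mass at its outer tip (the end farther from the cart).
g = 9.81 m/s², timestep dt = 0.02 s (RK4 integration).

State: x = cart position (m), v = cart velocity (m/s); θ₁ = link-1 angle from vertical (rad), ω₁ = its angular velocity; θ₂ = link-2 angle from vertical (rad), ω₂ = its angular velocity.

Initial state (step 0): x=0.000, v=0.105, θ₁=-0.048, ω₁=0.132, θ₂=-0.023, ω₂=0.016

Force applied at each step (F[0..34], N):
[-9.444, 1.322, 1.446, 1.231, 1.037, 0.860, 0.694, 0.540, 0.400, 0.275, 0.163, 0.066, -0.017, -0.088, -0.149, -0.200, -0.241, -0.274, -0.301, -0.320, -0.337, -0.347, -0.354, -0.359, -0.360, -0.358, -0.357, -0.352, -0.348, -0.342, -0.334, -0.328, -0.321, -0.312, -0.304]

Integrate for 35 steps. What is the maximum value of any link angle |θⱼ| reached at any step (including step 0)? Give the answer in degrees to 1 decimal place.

apply F[0]=-9.444 → step 1: x=0.000, v=-0.062, θ₁=-0.041, ω₁=0.618, θ₂=-0.022, ω₂=0.046
apply F[1]=+1.322 → step 2: x=-0.000, v=-0.031, θ₁=-0.030, ω₁=0.467, θ₂=-0.021, ω₂=0.063
apply F[2]=+1.446 → step 3: x=-0.001, v=0.001, θ₁=-0.022, ω₁=0.334, θ₂=-0.020, ω₂=0.070
apply F[3]=+1.231 → step 4: x=-0.000, v=0.028, θ₁=-0.016, ω₁=0.234, θ₂=-0.018, ω₂=0.069
apply F[4]=+1.037 → step 5: x=0.000, v=0.050, θ₁=-0.012, ω₁=0.157, θ₂=-0.017, ω₂=0.064
apply F[5]=+0.860 → step 6: x=0.001, v=0.069, θ₁=-0.010, ω₁=0.100, θ₂=-0.016, ω₂=0.057
apply F[6]=+0.694 → step 7: x=0.003, v=0.083, θ₁=-0.008, ω₁=0.056, θ₂=-0.015, ω₂=0.048
apply F[7]=+0.540 → step 8: x=0.005, v=0.095, θ₁=-0.007, ω₁=0.025, θ₂=-0.014, ω₂=0.039
apply F[8]=+0.400 → step 9: x=0.007, v=0.104, θ₁=-0.007, ω₁=0.002, θ₂=-0.013, ω₂=0.031
apply F[9]=+0.275 → step 10: x=0.009, v=0.110, θ₁=-0.007, ω₁=-0.013, θ₂=-0.013, ω₂=0.023
apply F[10]=+0.163 → step 11: x=0.011, v=0.115, θ₁=-0.008, ω₁=-0.024, θ₂=-0.012, ω₂=0.016
apply F[11]=+0.066 → step 12: x=0.014, v=0.118, θ₁=-0.008, ω₁=-0.030, θ₂=-0.012, ω₂=0.010
apply F[12]=-0.017 → step 13: x=0.016, v=0.119, θ₁=-0.009, ω₁=-0.033, θ₂=-0.012, ω₂=0.005
apply F[13]=-0.088 → step 14: x=0.018, v=0.119, θ₁=-0.009, ω₁=-0.034, θ₂=-0.012, ω₂=0.001
apply F[14]=-0.149 → step 15: x=0.021, v=0.118, θ₁=-0.010, ω₁=-0.033, θ₂=-0.012, ω₂=-0.002
apply F[15]=-0.200 → step 16: x=0.023, v=0.117, θ₁=-0.011, ω₁=-0.032, θ₂=-0.012, ω₂=-0.004
apply F[16]=-0.241 → step 17: x=0.025, v=0.114, θ₁=-0.011, ω₁=-0.029, θ₂=-0.012, ω₂=-0.006
apply F[17]=-0.274 → step 18: x=0.028, v=0.112, θ₁=-0.012, ω₁=-0.026, θ₂=-0.012, ω₂=-0.006
apply F[18]=-0.301 → step 19: x=0.030, v=0.108, θ₁=-0.012, ω₁=-0.023, θ₂=-0.012, ω₂=-0.007
apply F[19]=-0.320 → step 20: x=0.032, v=0.105, θ₁=-0.013, ω₁=-0.020, θ₂=-0.013, ω₂=-0.007
apply F[20]=-0.337 → step 21: x=0.034, v=0.101, θ₁=-0.013, ω₁=-0.016, θ₂=-0.013, ω₂=-0.006
apply F[21]=-0.347 → step 22: x=0.036, v=0.097, θ₁=-0.013, ω₁=-0.013, θ₂=-0.013, ω₂=-0.006
apply F[22]=-0.354 → step 23: x=0.038, v=0.093, θ₁=-0.014, ω₁=-0.010, θ₂=-0.013, ω₂=-0.005
apply F[23]=-0.359 → step 24: x=0.040, v=0.089, θ₁=-0.014, ω₁=-0.007, θ₂=-0.013, ω₂=-0.004
apply F[24]=-0.360 → step 25: x=0.041, v=0.085, θ₁=-0.014, ω₁=-0.004, θ₂=-0.013, ω₂=-0.003
apply F[25]=-0.358 → step 26: x=0.043, v=0.082, θ₁=-0.014, ω₁=-0.002, θ₂=-0.013, ω₂=-0.001
apply F[26]=-0.357 → step 27: x=0.045, v=0.078, θ₁=-0.014, ω₁=0.000, θ₂=-0.013, ω₂=-0.000
apply F[27]=-0.352 → step 28: x=0.046, v=0.074, θ₁=-0.014, ω₁=0.002, θ₂=-0.013, ω₂=0.001
apply F[28]=-0.348 → step 29: x=0.048, v=0.070, θ₁=-0.014, ω₁=0.004, θ₂=-0.013, ω₂=0.002
apply F[29]=-0.342 → step 30: x=0.049, v=0.066, θ₁=-0.014, ω₁=0.005, θ₂=-0.013, ω₂=0.003
apply F[30]=-0.334 → step 31: x=0.050, v=0.063, θ₁=-0.014, ω₁=0.007, θ₂=-0.013, ω₂=0.004
apply F[31]=-0.328 → step 32: x=0.051, v=0.060, θ₁=-0.014, ω₁=0.008, θ₂=-0.013, ω₂=0.005
apply F[32]=-0.321 → step 33: x=0.053, v=0.056, θ₁=-0.013, ω₁=0.009, θ₂=-0.013, ω₂=0.006
apply F[33]=-0.312 → step 34: x=0.054, v=0.053, θ₁=-0.013, ω₁=0.010, θ₂=-0.013, ω₂=0.007
apply F[34]=-0.304 → step 35: x=0.055, v=0.050, θ₁=-0.013, ω₁=0.011, θ₂=-0.012, ω₂=0.008
Max |angle| over trajectory = 0.048 rad = 2.8°.

Answer: 2.8°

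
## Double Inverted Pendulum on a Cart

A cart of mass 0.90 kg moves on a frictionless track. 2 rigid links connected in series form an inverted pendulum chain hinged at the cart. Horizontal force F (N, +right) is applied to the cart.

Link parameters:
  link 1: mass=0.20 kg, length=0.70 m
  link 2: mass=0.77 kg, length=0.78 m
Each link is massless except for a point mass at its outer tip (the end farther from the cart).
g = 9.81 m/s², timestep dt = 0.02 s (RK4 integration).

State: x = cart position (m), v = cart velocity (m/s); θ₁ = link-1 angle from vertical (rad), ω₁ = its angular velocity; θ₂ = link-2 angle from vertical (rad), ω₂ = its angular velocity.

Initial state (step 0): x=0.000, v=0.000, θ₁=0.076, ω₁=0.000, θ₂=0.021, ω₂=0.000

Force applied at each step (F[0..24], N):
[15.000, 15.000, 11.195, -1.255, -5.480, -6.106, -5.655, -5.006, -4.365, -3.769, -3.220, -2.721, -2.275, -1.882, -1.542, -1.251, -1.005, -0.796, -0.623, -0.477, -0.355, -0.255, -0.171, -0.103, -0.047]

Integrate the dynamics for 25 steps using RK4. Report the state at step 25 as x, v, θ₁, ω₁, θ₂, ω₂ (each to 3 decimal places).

apply F[0]=+15.000 → step 1: x=0.003, v=0.316, θ₁=0.072, ω₁=-0.365, θ₂=0.020, ω₂=-0.073
apply F[1]=+15.000 → step 2: x=0.013, v=0.634, θ₁=0.061, ω₁=-0.744, θ₂=0.018, ω₂=-0.136
apply F[2]=+11.195 → step 3: x=0.028, v=0.872, θ₁=0.044, ω₁=-1.029, θ₂=0.015, ω₂=-0.180
apply F[3]=-1.255 → step 4: x=0.045, v=0.837, θ₁=0.024, ω₁=-0.950, θ₂=0.011, ω₂=-0.203
apply F[4]=-5.480 → step 5: x=0.060, v=0.712, θ₁=0.007, ω₁=-0.761, θ₂=0.007, ω₂=-0.210
apply F[5]=-6.106 → step 6: x=0.073, v=0.577, θ₁=-0.006, ω₁=-0.573, θ₂=0.003, ω₂=-0.204
apply F[6]=-5.655 → step 7: x=0.083, v=0.453, θ₁=-0.016, ω₁=-0.413, θ₂=-0.001, ω₂=-0.189
apply F[7]=-5.006 → step 8: x=0.091, v=0.346, θ₁=-0.023, ω₁=-0.284, θ₂=-0.005, ω₂=-0.168
apply F[8]=-4.365 → step 9: x=0.097, v=0.255, θ₁=-0.028, ω₁=-0.182, θ₂=-0.008, ω₂=-0.144
apply F[9]=-3.769 → step 10: x=0.102, v=0.177, θ₁=-0.031, ω₁=-0.101, θ₂=-0.010, ω₂=-0.120
apply F[10]=-3.220 → step 11: x=0.105, v=0.113, θ₁=-0.032, ω₁=-0.039, θ₂=-0.013, ω₂=-0.095
apply F[11]=-2.721 → step 12: x=0.106, v=0.059, θ₁=-0.032, ω₁=0.007, θ₂=-0.014, ω₂=-0.072
apply F[12]=-2.275 → step 13: x=0.107, v=0.015, θ₁=-0.032, ω₁=0.042, θ₂=-0.016, ω₂=-0.050
apply F[13]=-1.882 → step 14: x=0.107, v=-0.020, θ₁=-0.031, ω₁=0.067, θ₂=-0.016, ω₂=-0.031
apply F[14]=-1.542 → step 15: x=0.106, v=-0.048, θ₁=-0.029, ω₁=0.083, θ₂=-0.017, ω₂=-0.015
apply F[15]=-1.251 → step 16: x=0.105, v=-0.069, θ₁=-0.028, ω₁=0.094, θ₂=-0.017, ω₂=-0.001
apply F[16]=-1.005 → step 17: x=0.104, v=-0.086, θ₁=-0.026, ω₁=0.099, θ₂=-0.017, ω₂=0.011
apply F[17]=-0.796 → step 18: x=0.102, v=-0.099, θ₁=-0.024, ω₁=0.101, θ₂=-0.017, ω₂=0.021
apply F[18]=-0.623 → step 19: x=0.100, v=-0.108, θ₁=-0.022, ω₁=0.101, θ₂=-0.016, ω₂=0.029
apply F[19]=-0.477 → step 20: x=0.098, v=-0.114, θ₁=-0.020, ω₁=0.099, θ₂=-0.015, ω₂=0.035
apply F[20]=-0.355 → step 21: x=0.095, v=-0.118, θ₁=-0.018, ω₁=0.095, θ₂=-0.015, ω₂=0.040
apply F[21]=-0.255 → step 22: x=0.093, v=-0.120, θ₁=-0.016, ω₁=0.090, θ₂=-0.014, ω₂=0.043
apply F[22]=-0.171 → step 23: x=0.090, v=-0.120, θ₁=-0.014, ω₁=0.085, θ₂=-0.013, ω₂=0.045
apply F[23]=-0.103 → step 24: x=0.088, v=-0.120, θ₁=-0.013, ω₁=0.080, θ₂=-0.012, ω₂=0.046
apply F[24]=-0.047 → step 25: x=0.086, v=-0.118, θ₁=-0.011, ω₁=0.074, θ₂=-0.011, ω₂=0.047

Answer: x=0.086, v=-0.118, θ₁=-0.011, ω₁=0.074, θ₂=-0.011, ω₂=0.047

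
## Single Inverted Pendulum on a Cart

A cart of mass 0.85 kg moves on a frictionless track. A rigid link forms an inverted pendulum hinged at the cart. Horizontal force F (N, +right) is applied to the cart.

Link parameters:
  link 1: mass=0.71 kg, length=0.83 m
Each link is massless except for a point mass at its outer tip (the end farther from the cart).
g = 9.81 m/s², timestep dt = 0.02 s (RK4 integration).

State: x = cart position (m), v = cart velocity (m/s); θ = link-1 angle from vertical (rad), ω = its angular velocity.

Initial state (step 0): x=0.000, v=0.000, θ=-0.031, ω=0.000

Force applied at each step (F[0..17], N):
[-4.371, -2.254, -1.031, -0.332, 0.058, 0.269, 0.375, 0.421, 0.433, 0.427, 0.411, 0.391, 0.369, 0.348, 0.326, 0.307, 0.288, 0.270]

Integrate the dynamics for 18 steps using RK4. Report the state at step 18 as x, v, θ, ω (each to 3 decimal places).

Answer: x=-0.040, v=-0.052, θ=0.005, ω=0.025

Derivation:
apply F[0]=-4.371 → step 1: x=-0.001, v=-0.098, θ=-0.030, ω=0.110
apply F[1]=-2.254 → step 2: x=-0.003, v=-0.146, θ=-0.027, ω=0.162
apply F[2]=-1.031 → step 3: x=-0.007, v=-0.166, θ=-0.024, ω=0.180
apply F[3]=-0.332 → step 4: x=-0.010, v=-0.170, θ=-0.020, ω=0.180
apply F[4]=+0.058 → step 5: x=-0.013, v=-0.166, θ=-0.017, ω=0.170
apply F[5]=+0.269 → step 6: x=-0.016, v=-0.157, θ=-0.013, ω=0.156
apply F[6]=+0.375 → step 7: x=-0.020, v=-0.146, θ=-0.010, ω=0.140
apply F[7]=+0.421 → step 8: x=-0.022, v=-0.135, θ=-0.008, ω=0.125
apply F[8]=+0.433 → step 9: x=-0.025, v=-0.124, θ=-0.005, ω=0.109
apply F[9]=+0.427 → step 10: x=-0.027, v=-0.113, θ=-0.003, ω=0.095
apply F[10]=+0.411 → step 11: x=-0.029, v=-0.103, θ=-0.002, ω=0.083
apply F[11]=+0.391 → step 12: x=-0.031, v=-0.094, θ=-0.000, ω=0.071
apply F[12]=+0.369 → step 13: x=-0.033, v=-0.085, θ=0.001, ω=0.061
apply F[13]=+0.348 → step 14: x=-0.035, v=-0.077, θ=0.002, ω=0.052
apply F[14]=+0.326 → step 15: x=-0.036, v=-0.070, θ=0.003, ω=0.044
apply F[15]=+0.307 → step 16: x=-0.038, v=-0.063, θ=0.004, ω=0.037
apply F[16]=+0.288 → step 17: x=-0.039, v=-0.057, θ=0.005, ω=0.031
apply F[17]=+0.270 → step 18: x=-0.040, v=-0.052, θ=0.005, ω=0.025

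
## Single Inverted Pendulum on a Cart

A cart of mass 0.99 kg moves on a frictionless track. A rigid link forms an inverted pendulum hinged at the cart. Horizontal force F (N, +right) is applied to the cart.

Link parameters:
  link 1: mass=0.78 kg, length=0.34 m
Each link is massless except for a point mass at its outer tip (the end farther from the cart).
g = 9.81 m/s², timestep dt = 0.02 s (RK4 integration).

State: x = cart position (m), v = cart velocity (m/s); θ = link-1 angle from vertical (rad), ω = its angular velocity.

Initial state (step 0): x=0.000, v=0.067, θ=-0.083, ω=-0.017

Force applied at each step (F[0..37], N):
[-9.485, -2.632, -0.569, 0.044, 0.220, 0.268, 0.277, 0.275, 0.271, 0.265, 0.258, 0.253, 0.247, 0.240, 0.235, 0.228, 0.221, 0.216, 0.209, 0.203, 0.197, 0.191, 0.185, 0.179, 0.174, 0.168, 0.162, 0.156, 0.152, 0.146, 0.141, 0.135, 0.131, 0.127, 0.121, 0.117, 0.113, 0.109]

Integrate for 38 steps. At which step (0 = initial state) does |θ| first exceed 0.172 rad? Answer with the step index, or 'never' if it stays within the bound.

Answer: never

Derivation:
apply F[0]=-9.485 → step 1: x=-0.000, v=-0.111, θ=-0.079, ω=0.458
apply F[1]=-2.632 → step 2: x=-0.003, v=-0.153, θ=-0.069, ω=0.538
apply F[2]=-0.569 → step 3: x=-0.006, v=-0.155, θ=-0.058, ω=0.507
apply F[3]=+0.044 → step 4: x=-0.009, v=-0.146, θ=-0.049, ω=0.450
apply F[4]=+0.220 → step 5: x=-0.012, v=-0.134, θ=-0.040, ω=0.391
apply F[5]=+0.268 → step 6: x=-0.015, v=-0.123, θ=-0.033, ω=0.337
apply F[6]=+0.277 → step 7: x=-0.017, v=-0.113, θ=-0.027, ω=0.290
apply F[7]=+0.275 → step 8: x=-0.019, v=-0.104, θ=-0.021, ω=0.249
apply F[8]=+0.271 → step 9: x=-0.021, v=-0.096, θ=-0.017, ω=0.214
apply F[9]=+0.265 → step 10: x=-0.023, v=-0.088, θ=-0.013, ω=0.183
apply F[10]=+0.258 → step 11: x=-0.025, v=-0.081, θ=-0.009, ω=0.156
apply F[11]=+0.253 → step 12: x=-0.026, v=-0.075, θ=-0.007, ω=0.133
apply F[12]=+0.247 → step 13: x=-0.028, v=-0.069, θ=-0.004, ω=0.113
apply F[13]=+0.240 → step 14: x=-0.029, v=-0.064, θ=-0.002, ω=0.095
apply F[14]=+0.235 → step 15: x=-0.030, v=-0.059, θ=-0.000, ω=0.080
apply F[15]=+0.228 → step 16: x=-0.031, v=-0.054, θ=0.001, ω=0.067
apply F[16]=+0.221 → step 17: x=-0.032, v=-0.050, θ=0.002, ω=0.056
apply F[17]=+0.216 → step 18: x=-0.033, v=-0.046, θ=0.004, ω=0.046
apply F[18]=+0.209 → step 19: x=-0.034, v=-0.042, θ=0.004, ω=0.038
apply F[19]=+0.203 → step 20: x=-0.035, v=-0.039, θ=0.005, ω=0.031
apply F[20]=+0.197 → step 21: x=-0.036, v=-0.036, θ=0.006, ω=0.025
apply F[21]=+0.191 → step 22: x=-0.036, v=-0.033, θ=0.006, ω=0.019
apply F[22]=+0.185 → step 23: x=-0.037, v=-0.030, θ=0.006, ω=0.015
apply F[23]=+0.179 → step 24: x=-0.038, v=-0.028, θ=0.007, ω=0.011
apply F[24]=+0.174 → step 25: x=-0.038, v=-0.025, θ=0.007, ω=0.007
apply F[25]=+0.168 → step 26: x=-0.039, v=-0.023, θ=0.007, ω=0.005
apply F[26]=+0.162 → step 27: x=-0.039, v=-0.021, θ=0.007, ω=0.002
apply F[27]=+0.156 → step 28: x=-0.039, v=-0.019, θ=0.007, ω=0.000
apply F[28]=+0.152 → step 29: x=-0.040, v=-0.017, θ=0.007, ω=-0.002
apply F[29]=+0.146 → step 30: x=-0.040, v=-0.015, θ=0.007, ω=-0.003
apply F[30]=+0.141 → step 31: x=-0.040, v=-0.013, θ=0.007, ω=-0.004
apply F[31]=+0.135 → step 32: x=-0.041, v=-0.011, θ=0.007, ω=-0.005
apply F[32]=+0.131 → step 33: x=-0.041, v=-0.010, θ=0.007, ω=-0.006
apply F[33]=+0.127 → step 34: x=-0.041, v=-0.008, θ=0.007, ω=-0.007
apply F[34]=+0.121 → step 35: x=-0.041, v=-0.007, θ=0.006, ω=-0.007
apply F[35]=+0.117 → step 36: x=-0.041, v=-0.005, θ=0.006, ω=-0.008
apply F[36]=+0.113 → step 37: x=-0.041, v=-0.004, θ=0.006, ω=-0.008
apply F[37]=+0.109 → step 38: x=-0.041, v=-0.003, θ=0.006, ω=-0.009
max |θ| = 0.083 ≤ 0.172 over all 39 states.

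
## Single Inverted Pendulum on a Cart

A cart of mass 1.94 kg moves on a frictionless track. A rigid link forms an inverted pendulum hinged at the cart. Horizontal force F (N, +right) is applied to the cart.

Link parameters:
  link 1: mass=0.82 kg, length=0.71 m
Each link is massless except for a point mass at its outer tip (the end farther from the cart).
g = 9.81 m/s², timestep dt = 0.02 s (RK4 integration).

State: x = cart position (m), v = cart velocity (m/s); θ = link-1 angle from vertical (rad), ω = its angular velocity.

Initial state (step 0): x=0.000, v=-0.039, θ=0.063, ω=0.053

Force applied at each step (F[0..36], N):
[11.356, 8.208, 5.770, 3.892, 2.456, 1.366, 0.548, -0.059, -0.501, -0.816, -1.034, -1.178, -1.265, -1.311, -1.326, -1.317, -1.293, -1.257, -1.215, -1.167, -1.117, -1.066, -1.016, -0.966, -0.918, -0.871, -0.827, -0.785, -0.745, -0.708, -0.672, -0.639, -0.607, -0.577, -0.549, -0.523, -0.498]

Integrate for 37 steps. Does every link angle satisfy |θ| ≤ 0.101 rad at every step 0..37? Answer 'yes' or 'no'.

Answer: yes

Derivation:
apply F[0]=+11.356 → step 1: x=0.000, v=0.073, θ=0.063, ω=-0.087
apply F[1]=+8.208 → step 2: x=0.003, v=0.152, θ=0.060, ω=-0.181
apply F[2]=+5.770 → step 3: x=0.006, v=0.207, θ=0.056, ω=-0.242
apply F[3]=+3.892 → step 4: x=0.011, v=0.242, θ=0.051, ω=-0.278
apply F[4]=+2.456 → step 5: x=0.016, v=0.264, θ=0.045, ω=-0.294
apply F[5]=+1.366 → step 6: x=0.021, v=0.274, θ=0.039, ω=-0.298
apply F[6]=+0.548 → step 7: x=0.027, v=0.277, θ=0.033, ω=-0.292
apply F[7]=-0.059 → step 8: x=0.032, v=0.274, θ=0.027, ω=-0.279
apply F[8]=-0.501 → step 9: x=0.038, v=0.267, θ=0.022, ω=-0.262
apply F[9]=-0.816 → step 10: x=0.043, v=0.257, θ=0.017, ω=-0.243
apply F[10]=-1.034 → step 11: x=0.048, v=0.245, θ=0.012, ω=-0.222
apply F[11]=-1.178 → step 12: x=0.053, v=0.232, θ=0.008, ω=-0.201
apply F[12]=-1.265 → step 13: x=0.057, v=0.218, θ=0.004, ω=-0.180
apply F[13]=-1.311 → step 14: x=0.061, v=0.205, θ=0.001, ω=-0.160
apply F[14]=-1.326 → step 15: x=0.065, v=0.191, θ=-0.002, ω=-0.141
apply F[15]=-1.317 → step 16: x=0.069, v=0.178, θ=-0.005, ω=-0.123
apply F[16]=-1.293 → step 17: x=0.072, v=0.165, θ=-0.007, ω=-0.107
apply F[17]=-1.257 → step 18: x=0.076, v=0.153, θ=-0.009, ω=-0.092
apply F[18]=-1.215 → step 19: x=0.078, v=0.141, θ=-0.011, ω=-0.078
apply F[19]=-1.167 → step 20: x=0.081, v=0.130, θ=-0.012, ω=-0.066
apply F[20]=-1.117 → step 21: x=0.084, v=0.119, θ=-0.013, ω=-0.054
apply F[21]=-1.066 → step 22: x=0.086, v=0.110, θ=-0.014, ω=-0.044
apply F[22]=-1.016 → step 23: x=0.088, v=0.100, θ=-0.015, ω=-0.036
apply F[23]=-0.966 → step 24: x=0.090, v=0.092, θ=-0.016, ω=-0.028
apply F[24]=-0.918 → step 25: x=0.092, v=0.084, θ=-0.016, ω=-0.021
apply F[25]=-0.871 → step 26: x=0.093, v=0.076, θ=-0.017, ω=-0.015
apply F[26]=-0.827 → step 27: x=0.095, v=0.069, θ=-0.017, ω=-0.009
apply F[27]=-0.785 → step 28: x=0.096, v=0.062, θ=-0.017, ω=-0.004
apply F[28]=-0.745 → step 29: x=0.097, v=0.056, θ=-0.017, ω=-0.000
apply F[29]=-0.708 → step 30: x=0.098, v=0.050, θ=-0.017, ω=0.003
apply F[30]=-0.672 → step 31: x=0.099, v=0.044, θ=-0.017, ω=0.006
apply F[31]=-0.639 → step 32: x=0.100, v=0.039, θ=-0.017, ω=0.009
apply F[32]=-0.607 → step 33: x=0.101, v=0.034, θ=-0.017, ω=0.011
apply F[33]=-0.577 → step 34: x=0.101, v=0.030, θ=-0.016, ω=0.013
apply F[34]=-0.549 → step 35: x=0.102, v=0.026, θ=-0.016, ω=0.015
apply F[35]=-0.523 → step 36: x=0.103, v=0.021, θ=-0.016, ω=0.016
apply F[36]=-0.498 → step 37: x=0.103, v=0.018, θ=-0.015, ω=0.017
Max |angle| over trajectory = 0.063 rad; bound = 0.101 → within bound.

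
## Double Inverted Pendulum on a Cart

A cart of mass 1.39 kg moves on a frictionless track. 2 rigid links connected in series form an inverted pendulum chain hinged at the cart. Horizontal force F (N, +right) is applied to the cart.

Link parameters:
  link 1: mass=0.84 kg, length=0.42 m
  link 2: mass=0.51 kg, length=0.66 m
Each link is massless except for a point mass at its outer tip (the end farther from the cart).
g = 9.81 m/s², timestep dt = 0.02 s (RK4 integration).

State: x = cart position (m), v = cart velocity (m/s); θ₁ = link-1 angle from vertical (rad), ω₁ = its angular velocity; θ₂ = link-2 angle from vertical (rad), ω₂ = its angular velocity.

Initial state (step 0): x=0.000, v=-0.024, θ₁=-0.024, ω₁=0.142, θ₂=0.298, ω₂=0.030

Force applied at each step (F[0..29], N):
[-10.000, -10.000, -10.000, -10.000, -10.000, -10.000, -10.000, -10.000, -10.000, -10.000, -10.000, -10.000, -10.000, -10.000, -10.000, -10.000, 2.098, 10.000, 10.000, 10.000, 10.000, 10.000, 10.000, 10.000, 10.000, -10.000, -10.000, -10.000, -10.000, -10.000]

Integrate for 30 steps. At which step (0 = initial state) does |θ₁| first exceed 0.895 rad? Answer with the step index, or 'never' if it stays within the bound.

Answer: 17

Derivation:
apply F[0]=-10.000 → step 1: x=-0.002, v=-0.164, θ₁=-0.019, ω₁=0.384, θ₂=0.300, ω₂=0.174
apply F[1]=-10.000 → step 2: x=-0.007, v=-0.305, θ₁=-0.009, ω₁=0.635, θ₂=0.305, ω₂=0.314
apply F[2]=-10.000 → step 3: x=-0.014, v=-0.449, θ₁=0.007, ω₁=0.901, θ₂=0.313, ω₂=0.448
apply F[3]=-10.000 → step 4: x=-0.025, v=-0.596, θ₁=0.028, ω₁=1.188, θ₂=0.323, ω₂=0.573
apply F[4]=-10.000 → step 5: x=-0.038, v=-0.746, θ₁=0.054, ω₁=1.501, θ₂=0.335, ω₂=0.687
apply F[5]=-10.000 → step 6: x=-0.054, v=-0.900, θ₁=0.088, ω₁=1.845, θ₂=0.350, ω₂=0.787
apply F[6]=-10.000 → step 7: x=-0.074, v=-1.058, θ₁=0.128, ω₁=2.224, θ₂=0.367, ω₂=0.868
apply F[7]=-10.000 → step 8: x=-0.097, v=-1.218, θ₁=0.177, ω₁=2.639, θ₂=0.385, ω₂=0.929
apply F[8]=-10.000 → step 9: x=-0.123, v=-1.379, θ₁=0.234, ω₁=3.087, θ₂=0.404, ω₂=0.968
apply F[9]=-10.000 → step 10: x=-0.152, v=-1.535, θ₁=0.301, ω₁=3.561, θ₂=0.423, ω₂=0.986
apply F[10]=-10.000 → step 11: x=-0.184, v=-1.682, θ₁=0.377, ω₁=4.045, θ₂=0.443, ω₂=0.989
apply F[11]=-10.000 → step 12: x=-0.219, v=-1.813, θ₁=0.462, ω₁=4.521, θ₂=0.463, ω₂=0.987
apply F[12]=-10.000 → step 13: x=-0.256, v=-1.921, θ₁=0.557, ω₁=4.968, θ₂=0.483, ω₂=0.994
apply F[13]=-10.000 → step 14: x=-0.296, v=-2.001, θ₁=0.661, ω₁=5.372, θ₂=0.503, ω₂=1.027
apply F[14]=-10.000 → step 15: x=-0.336, v=-2.052, θ₁=0.772, ω₁=5.725, θ₂=0.524, ω₂=1.099
apply F[15]=-10.000 → step 16: x=-0.378, v=-2.073, θ₁=0.890, ω₁=6.031, θ₂=0.547, ω₂=1.220
apply F[16]=+2.098 → step 17: x=-0.418, v=-1.959, θ₁=1.012, ω₁=6.193, θ₂=0.572, ω₂=1.318
apply F[17]=+10.000 → step 18: x=-0.455, v=-1.762, θ₁=1.137, ω₁=6.333, θ₂=0.599, ω₂=1.389
apply F[18]=+10.000 → step 19: x=-0.488, v=-1.552, θ₁=1.265, ω₁=6.524, θ₂=0.628, ω₂=1.489
apply F[19]=+10.000 → step 20: x=-0.517, v=-1.323, θ₁=1.398, ω₁=6.768, θ₂=0.659, ω₂=1.628
apply F[20]=+10.000 → step 21: x=-0.541, v=-1.074, θ₁=1.537, ω₁=7.067, θ₂=0.694, ω₂=1.818
apply F[21]=+10.000 → step 22: x=-0.560, v=-0.799, θ₁=1.681, ω₁=7.429, θ₂=0.732, ω₂=2.075
apply F[22]=+10.000 → step 23: x=-0.573, v=-0.494, θ₁=1.834, ω₁=7.862, θ₂=0.777, ω₂=2.421
apply F[23]=+10.000 → step 24: x=-0.579, v=-0.156, θ₁=1.996, ω₁=8.377, θ₂=0.830, ω₂=2.886
apply F[24]=+10.000 → step 25: x=-0.579, v=0.218, θ₁=2.170, ω₁=8.981, θ₂=0.894, ω₂=3.510
apply F[25]=-10.000 → step 26: x=-0.573, v=0.407, θ₁=2.353, ω₁=9.289, θ₂=0.974, ω₂=4.563
apply F[26]=-10.000 → step 27: x=-0.563, v=0.575, θ₁=2.541, ω₁=9.476, θ₂=1.077, ω₂=5.777
apply F[27]=-10.000 → step 28: x=-0.550, v=0.690, θ₁=2.730, ω₁=9.387, θ₂=1.206, ω₂=7.112
apply F[28]=-10.000 → step 29: x=-0.536, v=0.715, θ₁=2.913, ω₁=8.842, θ₂=1.362, ω₂=8.461
apply F[29]=-10.000 → step 30: x=-0.522, v=0.641, θ₁=3.080, ω₁=7.737, θ₂=1.544, ω₂=9.670
|θ₁| = 1.012 > 0.895 first at step 17.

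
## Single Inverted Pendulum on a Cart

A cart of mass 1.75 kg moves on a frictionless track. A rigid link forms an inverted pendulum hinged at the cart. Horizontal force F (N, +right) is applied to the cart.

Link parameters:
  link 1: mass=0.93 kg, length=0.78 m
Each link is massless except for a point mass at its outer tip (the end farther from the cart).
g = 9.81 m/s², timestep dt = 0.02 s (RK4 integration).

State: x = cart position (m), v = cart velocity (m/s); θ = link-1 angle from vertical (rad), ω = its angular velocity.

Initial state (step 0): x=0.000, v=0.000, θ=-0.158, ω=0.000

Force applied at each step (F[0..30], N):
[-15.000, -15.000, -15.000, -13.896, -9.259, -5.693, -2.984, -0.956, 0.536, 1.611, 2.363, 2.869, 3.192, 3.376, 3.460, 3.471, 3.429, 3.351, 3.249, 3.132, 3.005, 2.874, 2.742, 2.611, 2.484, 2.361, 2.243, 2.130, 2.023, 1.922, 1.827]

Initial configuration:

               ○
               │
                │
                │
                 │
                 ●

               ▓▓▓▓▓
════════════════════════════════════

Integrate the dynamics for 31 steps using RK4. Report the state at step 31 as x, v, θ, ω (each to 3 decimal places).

apply F[0]=-15.000 → step 1: x=-0.002, v=-0.153, θ=-0.156, ω=0.155
apply F[1]=-15.000 → step 2: x=-0.006, v=-0.307, θ=-0.152, ω=0.311
apply F[2]=-15.000 → step 3: x=-0.014, v=-0.462, θ=-0.144, ω=0.470
apply F[3]=-13.896 → step 4: x=-0.024, v=-0.605, θ=-0.133, ω=0.617
apply F[4]=-9.259 → step 5: x=-0.038, v=-0.697, θ=-0.120, ω=0.703
apply F[5]=-5.693 → step 6: x=-0.052, v=-0.751, θ=-0.106, ω=0.742
apply F[6]=-2.984 → step 7: x=-0.067, v=-0.775, θ=-0.091, ω=0.749
apply F[7]=-0.956 → step 8: x=-0.083, v=-0.778, θ=-0.076, ω=0.731
apply F[8]=+0.536 → step 9: x=-0.098, v=-0.765, θ=-0.062, ω=0.698
apply F[9]=+1.611 → step 10: x=-0.113, v=-0.741, θ=-0.048, ω=0.653
apply F[10]=+2.363 → step 11: x=-0.128, v=-0.710, θ=-0.035, ω=0.603
apply F[11]=+2.869 → step 12: x=-0.142, v=-0.674, θ=-0.024, ω=0.549
apply F[12]=+3.192 → step 13: x=-0.155, v=-0.636, θ=-0.014, ω=0.496
apply F[13]=+3.376 → step 14: x=-0.167, v=-0.596, θ=-0.004, ω=0.443
apply F[14]=+3.460 → step 15: x=-0.179, v=-0.557, θ=0.004, ω=0.392
apply F[15]=+3.471 → step 16: x=-0.189, v=-0.518, θ=0.012, ω=0.344
apply F[16]=+3.429 → step 17: x=-0.199, v=-0.480, θ=0.018, ω=0.300
apply F[17]=+3.351 → step 18: x=-0.209, v=-0.444, θ=0.024, ω=0.259
apply F[18]=+3.249 → step 19: x=-0.217, v=-0.410, θ=0.028, ω=0.221
apply F[19]=+3.132 → step 20: x=-0.225, v=-0.377, θ=0.032, ω=0.187
apply F[20]=+3.005 → step 21: x=-0.232, v=-0.346, θ=0.036, ω=0.156
apply F[21]=+2.874 → step 22: x=-0.239, v=-0.317, θ=0.039, ω=0.128
apply F[22]=+2.742 → step 23: x=-0.245, v=-0.290, θ=0.041, ω=0.104
apply F[23]=+2.611 → step 24: x=-0.250, v=-0.265, θ=0.043, ω=0.082
apply F[24]=+2.484 → step 25: x=-0.255, v=-0.241, θ=0.044, ω=0.062
apply F[25]=+2.361 → step 26: x=-0.260, v=-0.219, θ=0.045, ω=0.045
apply F[26]=+2.243 → step 27: x=-0.264, v=-0.198, θ=0.046, ω=0.030
apply F[27]=+2.130 → step 28: x=-0.268, v=-0.178, θ=0.047, ω=0.016
apply F[28]=+2.023 → step 29: x=-0.271, v=-0.160, θ=0.047, ω=0.005
apply F[29]=+1.922 → step 30: x=-0.274, v=-0.143, θ=0.047, ω=-0.005
apply F[30]=+1.827 → step 31: x=-0.277, v=-0.127, θ=0.047, ω=-0.014

Answer: x=-0.277, v=-0.127, θ=0.047, ω=-0.014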